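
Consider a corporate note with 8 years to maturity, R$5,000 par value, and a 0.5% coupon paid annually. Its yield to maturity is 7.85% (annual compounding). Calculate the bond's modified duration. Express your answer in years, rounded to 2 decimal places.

Periodic yield y = 0.0785. First find Macaulay duration:
  t   CF        PV=CF/(1+0.0785)^t    t·PV
  1        25.00        23.1803        23.1803
  2        25.00        21.4931        42.9863
  3        25.00        19.9287        59.7862
  4        25.00        18.4782        73.9128
  5        25.00        17.1332        85.6662
  6        25.00        15.8862        95.3170
  7        25.00        14.7299       103.1091
  8     5,025.00     2,745.2056    21,961.6445
  Σ                  2,876.0352    22,445.6023
P = 2,876.0352; Macaulay duration = 22,445.6023 / 2,876.0352 = 7.80436 years.
Modified duration = D_Mac / (1 + y) = 7.80436 / 1.0785 = 7.23631 years.

7.24 years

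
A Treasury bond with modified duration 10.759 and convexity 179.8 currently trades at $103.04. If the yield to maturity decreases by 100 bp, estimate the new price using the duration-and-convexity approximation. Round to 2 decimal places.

$115.05

Duration effect: -D_mod·Δy = -10.759 × (-0.01) = +0.107590
Convexity effect: ½·C·(Δy)² = 0.5 × 179.8 × (-0.01)² = +0.0089900
ΔP/P ≈ +0.107590 + 0.0089900 = +0.116580
New price ≈ 103.04 × (1 + 0.116580) = 115.0524032.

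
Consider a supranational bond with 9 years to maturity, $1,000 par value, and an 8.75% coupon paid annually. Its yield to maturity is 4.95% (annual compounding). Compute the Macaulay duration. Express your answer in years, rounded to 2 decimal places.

Periodic yield y = 0.0495. Discount each cash flow and weight by its year:
  t   CF        PV=CF/(1+0.0495)^t    t·PV
  1        87.50        83.3730        83.3730
  2        87.50        79.4407       158.8814
  3        87.50        75.6939       227.0816
  4        87.50        72.1237       288.4950
  5        87.50        68.7220       343.6100
  6        87.50        65.4807       392.8843
  7        87.50        62.3923       436.7461
  8        87.50        59.4495       475.5963
  9     1,087.50       704.0237     6,336.2133
  Σ                  1,270.6996     8,742.8811
Price P = Σ PV = 1,270.6996.
Macaulay duration = Σ(t·PV) / P = 8,742.8811 / 1,270.6996 = 6.88037 years.

6.88 years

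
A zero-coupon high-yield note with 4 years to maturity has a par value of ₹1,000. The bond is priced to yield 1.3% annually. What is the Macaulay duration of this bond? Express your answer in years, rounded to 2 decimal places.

4.00 years

A zero-coupon bond has a single cash flow at maturity, so its Macaulay duration equals its maturity: 4 years.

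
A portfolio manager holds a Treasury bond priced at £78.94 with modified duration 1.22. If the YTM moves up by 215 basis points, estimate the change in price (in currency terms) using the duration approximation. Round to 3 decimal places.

Duration approximation: ΔP/P ≈ -D_mod · Δy = -1.22 × (+0.0215) = -0.026230.
ΔP ≈ 78.94 × (-0.026230) = -2.0705962.

-£2.071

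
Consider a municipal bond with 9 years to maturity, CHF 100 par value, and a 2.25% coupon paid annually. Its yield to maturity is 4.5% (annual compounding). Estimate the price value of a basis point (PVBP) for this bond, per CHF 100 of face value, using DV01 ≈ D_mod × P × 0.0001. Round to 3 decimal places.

Periodic yield y = 0.045.
  t   CF        PV=CF/(1+0.045)^t    t·PV
  1         2.25         2.1531         2.1531
  2         2.25         2.0604         4.1208
  3         2.25         1.9717         5.9150
  4         2.25         1.8868         7.5471
  5         2.25         1.8055         9.0276
  6         2.25         1.7278        10.3666
  7         2.25         1.6534        11.5735
  8         2.25         1.5822        12.6573
  9       102.25        68.8045       619.2403
  Σ                     83.6452       682.6013
P = 83.6452; D_Mac = 8.16067 yrs; D_mod = 7.80926 yrs.
DV01 ≈ 7.80926 × 83.6452 × 0.0001 = 0.065321.

CHF 0.065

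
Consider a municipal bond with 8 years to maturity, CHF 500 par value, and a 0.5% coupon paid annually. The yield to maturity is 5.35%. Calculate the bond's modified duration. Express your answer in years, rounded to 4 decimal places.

7.4286 years

Periodic yield y = 0.0535. First find Macaulay duration:
  t   CF        PV=CF/(1+0.0535)^t    t·PV
  1         2.50         2.3730         2.3730
  2         2.50         2.2525         4.5051
  3         2.50         2.1381         6.4144
  4         2.50         2.0296         8.1182
  5         2.50         1.9265         9.6325
  6         2.50         1.8287        10.9720
  7         2.50         1.7358        12.1506
  8       502.50       331.1767     2,649.4134
  Σ                    345.4609     2,703.5792
P = 345.4609; Macaulay duration = 2,703.5792 / 345.4609 = 7.82601 years.
Modified duration = D_Mac / (1 + y) = 7.82601 / 1.0535 = 7.42858 years.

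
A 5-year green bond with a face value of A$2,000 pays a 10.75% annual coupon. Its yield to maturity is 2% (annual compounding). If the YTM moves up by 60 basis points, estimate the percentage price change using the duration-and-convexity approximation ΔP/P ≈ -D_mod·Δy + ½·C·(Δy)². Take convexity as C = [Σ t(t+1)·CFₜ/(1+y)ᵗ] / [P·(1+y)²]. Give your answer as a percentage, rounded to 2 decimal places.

-2.47%

With y = 0.02:
  t   CF        PV=CF/(1+0.02)^t    t·PV        t(t+1)·PV
  1       215.00       210.7843       210.7843         421.5686
  2       215.00       206.6513       413.3026       1,239.9077
  3       215.00       202.5993       607.7979       2,431.1916
  4       215.00       198.6268       794.5071       3,972.5353
  5     2,215.00     2,006.1937    10,030.9687      60,185.8123
  Σ                  2,824.8554    12,057.3606      68,251.0156
P = 2,824.8554; D_Mac = 4.26831 yrs; D_mod = 4.18462 yrs; C = 23.22269.
Duration effect: -4.18462 × (+0.006) = -0.025108
Convexity effect: 0.5 × 23.22269 × (0.006)² = +0.0004180
ΔP/P ≈ -0.025108 + 0.0004180 = -0.024690 = -2.4690%.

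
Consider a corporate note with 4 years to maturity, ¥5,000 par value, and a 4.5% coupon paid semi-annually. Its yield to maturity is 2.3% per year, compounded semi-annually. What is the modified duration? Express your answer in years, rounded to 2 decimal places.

Periodic yield y = 0.0115. First find Macaulay duration:
  t   CF        PV=CF/(1+0.0115)^t    t·PV
  1       112.50       111.2210       111.2210
  2       112.50       109.9565       219.9129
  3       112.50       108.7063       326.1190
  4       112.50       107.4704       429.8817
  5       112.50       106.2486       531.2428
  6       112.50       105.0406       630.2436
  7       112.50       103.8464       726.9246
  8     5,112.50     4,665.5863    37,324.6902
  Σ                  5,418.0760    40,300.2358
P = 5,418.0760; Macaulay duration = 40,300.2358 / 5,418.0760 = 7.43811 half-year periods = 3.71905 years.
Modified duration = D_Mac / (1 + y) = 3.71905 / 1.0115 = 3.67677 years.

3.68 years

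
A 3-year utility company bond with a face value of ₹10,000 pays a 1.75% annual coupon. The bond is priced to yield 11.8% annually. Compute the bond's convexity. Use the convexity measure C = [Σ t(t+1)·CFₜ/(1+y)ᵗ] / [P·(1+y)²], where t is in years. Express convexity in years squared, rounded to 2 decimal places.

9.35

With y = 0.118:
  t   CF        PV=CF/(1+0.118)^t    t·PV        t(t+1)·PV
  1       175.00       156.5295       156.5295         313.0590
  2       175.00       140.0085       280.0170         840.0511
  3    10,175.00     7,281.3014    21,843.9041      87,375.6166
  Σ                  7,577.8394    22,280.4507      88,528.7267
P = 7,577.8394.
Convexity = Σ t(t+1)·PV / [P·(1+y)²] = 88,528.7267 / (7,577.8394 × 1.249924) = 9.34663.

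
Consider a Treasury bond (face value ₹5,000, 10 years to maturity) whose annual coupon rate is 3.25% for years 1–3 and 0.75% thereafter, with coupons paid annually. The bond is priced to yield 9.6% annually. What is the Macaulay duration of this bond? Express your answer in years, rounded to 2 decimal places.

8.53 years

Periodic yield y = 0.096. Discount each cash flow and weight by its year:
  t   CF        PV=CF/(1+0.096)^t    t·PV
  1       162.50       148.2664       148.2664
  2       162.50       135.2796       270.5592
  3       162.50       123.4303       370.2908
  4        37.50        25.9890       103.9559
  5        37.50        23.7126       118.5628
  6        37.50        21.6356       129.8133
  7        37.50        19.7405       138.1833
  8        37.50        18.0114       144.0910
  9        37.50        16.4337       147.9036
  10    5,037.50     2,014.2321    20,142.3212
  Σ                  2,546.7311    21,713.9475
Price P = Σ PV = 2,546.7311.
Macaulay duration = Σ(t·PV) / P = 21,713.9475 / 2,546.7311 = 8.52620 years.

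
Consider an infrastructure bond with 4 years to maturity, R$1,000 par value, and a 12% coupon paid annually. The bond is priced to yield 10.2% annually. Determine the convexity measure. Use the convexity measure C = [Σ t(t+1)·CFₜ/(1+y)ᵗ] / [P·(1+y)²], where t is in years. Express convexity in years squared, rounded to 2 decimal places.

With y = 0.102:
  t   CF        PV=CF/(1+0.102)^t    t·PV        t(t+1)·PV
  1       120.00       108.8929       108.8929         217.7858
  2       120.00        98.8139       197.6278         592.8834
  3       120.00        89.6678       269.0034       1,076.0135
  4     1,120.00       759.4368     3,037.7472      15,188.7362
  Σ                  1,056.8114     3,613.2713      17,075.4190
P = 1,056.8114.
Convexity = Σ t(t+1)·PV / [P·(1+y)²] = 17,075.4190 / (1,056.8114 × 1.214404) = 13.30487.

13.30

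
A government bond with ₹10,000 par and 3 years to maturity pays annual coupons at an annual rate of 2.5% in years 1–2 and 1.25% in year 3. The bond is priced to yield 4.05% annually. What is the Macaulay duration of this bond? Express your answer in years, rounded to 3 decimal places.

Periodic yield y = 0.0405. Discount each cash flow and weight by its year:
  t   CF        PV=CF/(1+0.0405)^t    t·PV
  1       250.00       240.2691       240.2691
  2       250.00       230.9170       461.8339
  3    10,125.00     8,988.1183    26,964.3548
  Σ                  9,459.3043    27,666.4578
Price P = Σ PV = 9,459.3043.
Macaulay duration = Σ(t·PV) / P = 27,666.4578 / 9,459.3043 = 2.92479 years.

2.925 years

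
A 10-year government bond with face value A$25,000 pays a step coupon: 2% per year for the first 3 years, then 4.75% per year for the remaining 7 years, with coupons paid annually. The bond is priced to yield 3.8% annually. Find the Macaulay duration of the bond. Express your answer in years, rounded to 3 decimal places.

8.746 years

Periodic yield y = 0.038. Discount each cash flow and weight by its year:
  t   CF        PV=CF/(1+0.038)^t    t·PV
  1       500.00       481.6956       481.6956
  2       500.00       464.0612       928.1225
  3       500.00       447.0725     1,341.2175
  4     1,187.50     1,022.9260     4,091.7039
  5     1,187.50       985.4778     4,927.3891
  6     1,187.50       949.4006     5,696.4035
  7     1,187.50       914.6441     6,402.5088
  8     1,187.50       881.1600     7,049.2803
  9     1,187.50       848.9018     7,640.1159
  10   26,187.50    18,035.1810   180,351.8100
  Σ                 25,030.5206   218,910.2469
Price P = Σ PV = 25,030.5206.
Macaulay duration = Σ(t·PV) / P = 218,910.2469 / 25,030.5206 = 8.74573 years.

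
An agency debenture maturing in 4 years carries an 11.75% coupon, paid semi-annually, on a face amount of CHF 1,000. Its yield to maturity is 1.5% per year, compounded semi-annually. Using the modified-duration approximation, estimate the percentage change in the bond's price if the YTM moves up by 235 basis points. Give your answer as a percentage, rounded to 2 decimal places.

-7.99%

Periodic yield y = 0.0075. Modified duration first:
  t   CF        PV=CF/(1+0.0075)^t    t·PV
  1        58.75        58.3127        58.3127
  2        58.75        57.8786       115.7571
  3        58.75        57.4477       172.3431
  4        58.75        57.0201       228.0802
  5        58.75        56.5956       282.9780
  6        58.75        56.1743       337.0457
  7        58.75        55.7561       390.2928
  8     1,058.75       997.3165     7,978.5316
  Σ                  1,396.5014     9,563.3412
P = 1,396.5014; D_Mac = 6.84807 half-year periods = 3.42404 yrs; D_mod = 3.42404/(1+0.0075) = 3.39855 yrs.
ΔP/P ≈ -D_mod · Δy = -3.39855 × (+0.0235) = -0.079866 = -7.9866%.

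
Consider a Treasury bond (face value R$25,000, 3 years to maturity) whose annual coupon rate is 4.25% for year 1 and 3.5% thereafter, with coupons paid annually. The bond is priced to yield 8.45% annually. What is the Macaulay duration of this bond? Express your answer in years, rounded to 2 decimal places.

2.88 years

Periodic yield y = 0.0845. Discount each cash flow and weight by its year:
  t   CF        PV=CF/(1+0.0845)^t    t·PV
  1     1,062.50       979.7142       979.7142
  2       875.00       743.9589     1,487.9178
  3    25,875.00    20,285.7790    60,857.3369
  Σ                 22,009.4520    63,324.9689
Price P = Σ PV = 22,009.4520.
Macaulay duration = Σ(t·PV) / P = 63,324.9689 / 22,009.4520 = 2.87717 years.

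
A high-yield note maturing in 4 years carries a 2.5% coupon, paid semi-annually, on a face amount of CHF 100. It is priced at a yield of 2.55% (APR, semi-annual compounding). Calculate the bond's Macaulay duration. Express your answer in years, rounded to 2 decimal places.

3.83 years

Periodic yield y = 0.01275. Discount each cash flow and weight by its period:
  t   CF        PV=CF/(1+0.01275)^t    t·PV
  1         1.25         1.2343         1.2343
  2         1.25         1.2187         2.4374
  3         1.25         1.2034         3.6101
  4         1.25         1.1882         4.7529
  5         1.25         1.1733         5.8664
  6         1.25         1.1585         6.9510
  7         1.25         1.1439         8.0074
  8       101.25        91.4907       731.9257
  Σ                     99.8110       764.7853
Price P = Σ PV = 99.8110.
Macaulay duration = Σ(t·PV) / P = 764.7853 / 99.8110 = 7.66233 half-year periods.
In years: 7.66233 / 2 = 3.83117 years.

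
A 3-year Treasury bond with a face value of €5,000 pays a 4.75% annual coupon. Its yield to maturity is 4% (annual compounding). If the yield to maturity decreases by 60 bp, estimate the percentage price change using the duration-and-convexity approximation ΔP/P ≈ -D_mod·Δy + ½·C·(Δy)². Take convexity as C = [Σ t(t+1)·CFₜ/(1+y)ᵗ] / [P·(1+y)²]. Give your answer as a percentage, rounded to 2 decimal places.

With y = 0.04:
  t   CF        PV=CF/(1+0.04)^t    t·PV        t(t+1)·PV
  1       237.50       228.3654       228.3654         456.7308
  2       237.50       219.5821       439.1642       1,317.4926
  3     5,237.50     4,656.1184    13,968.3553      55,873.4211
  Σ                  5,104.0659    14,635.8849      57,647.6445
P = 5,104.0659; D_Mac = 2.86750 yrs; D_mod = 2.75721 yrs; C = 10.44236.
Duration effect: -2.75721 × (-0.006) = +0.016543
Convexity effect: 0.5 × 10.44236 × (-0.006)² = +0.0001880
ΔP/P ≈ +0.016543 + 0.0001880 = +0.016731 = +1.6731%.

+1.67%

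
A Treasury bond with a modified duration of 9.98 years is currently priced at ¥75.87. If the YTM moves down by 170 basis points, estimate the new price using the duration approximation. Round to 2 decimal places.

Duration approximation: ΔP/P ≈ -D_mod · Δy = -9.98 × (-0.017) = +0.169660.
New price ≈ 75.87 × (1 + 0.169660) = 88.7421042.

¥88.74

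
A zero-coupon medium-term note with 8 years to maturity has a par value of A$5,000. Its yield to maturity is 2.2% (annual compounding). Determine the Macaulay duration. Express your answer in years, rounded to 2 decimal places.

A zero-coupon bond has a single cash flow at maturity, so its Macaulay duration equals its maturity: 8 years.

8.00 years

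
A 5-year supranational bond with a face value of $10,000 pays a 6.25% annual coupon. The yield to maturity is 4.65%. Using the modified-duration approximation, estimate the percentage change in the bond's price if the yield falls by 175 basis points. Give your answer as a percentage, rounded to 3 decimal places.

Periodic yield y = 0.0465. Modified duration first:
  t   CF        PV=CF/(1+0.0465)^t    t·PV
  1       625.00       597.2289       597.2289
  2       625.00       570.6917     1,141.3834
  3       625.00       545.3337     1,636.0010
  4       625.00       521.1024     2,084.4097
  5    10,625.00     8,465.1133    42,325.5665
  Σ                 10,699.4699    47,784.5895
P = 10,699.4699; D_Mac = 4.46607 yrs; D_mod = 4.46607/(1+0.0465) = 4.26763 yrs.
ΔP/P ≈ -D_mod · Δy = -4.26763 × (-0.0175) = +0.074683 = +7.4683%.

+7.468%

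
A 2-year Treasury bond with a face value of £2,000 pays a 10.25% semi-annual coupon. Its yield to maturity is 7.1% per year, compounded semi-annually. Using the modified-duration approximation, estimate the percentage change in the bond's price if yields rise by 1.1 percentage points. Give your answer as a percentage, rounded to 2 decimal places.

Periodic yield y = 0.0355. Modified duration first:
  t   CF        PV=CF/(1+0.0355)^t    t·PV
  1       102.50        98.9860        98.9860
  2       102.50        95.5925       191.1849
  3       102.50        92.3153       276.9458
  4     2,102.50     1,828.6711     7,314.6842
  Σ                  2,115.5648     7,881.8010
P = 2,115.5648; D_Mac = 3.72562 half-year periods = 1.86281 yrs; D_mod = 1.86281/(1+0.0355) = 1.79895 yrs.
ΔP/P ≈ -D_mod · Δy = -1.79895 × (+0.011) = -0.019788 = -1.9788%.

-1.98%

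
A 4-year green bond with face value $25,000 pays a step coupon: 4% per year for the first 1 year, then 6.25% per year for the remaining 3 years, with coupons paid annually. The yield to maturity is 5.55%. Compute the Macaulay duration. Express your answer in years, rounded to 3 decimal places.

Periodic yield y = 0.0555. Discount each cash flow and weight by its year:
  t   CF        PV=CF/(1+0.0555)^t    t·PV
  1     1,000.00       947.4183       947.4183
  2     1,562.50     1,402.5022     2,805.0044
  3     1,562.50     1,328.7562     3,986.2687
  4    26,562.50    21,401.0951    85,604.3804
  Σ                 25,079.7718    93,343.0718
Price P = Σ PV = 25,079.7718.
Macaulay duration = Σ(t·PV) / P = 93,343.0718 / 25,079.7718 = 3.72185 years.

3.722 years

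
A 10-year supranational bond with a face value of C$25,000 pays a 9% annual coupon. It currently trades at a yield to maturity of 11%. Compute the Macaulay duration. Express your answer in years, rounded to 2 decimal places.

6.79 years

Periodic yield y = 0.11. Discount each cash flow and weight by its year:
  t   CF        PV=CF/(1+0.11)^t    t·PV
  1     2,250.00     2,027.0270     2,027.0270
  2     2,250.00     1,826.1505     3,652.3009
  3     2,250.00     1,645.1806     4,935.5418
  4     2,250.00     1,482.1447     5,928.5788
  5     2,250.00     1,335.2655     6,676.3274
  6     2,250.00     1,202.9419     7,217.6513
  7     2,250.00     1,083.7314     7,586.1200
  8     2,250.00       976.3346     7,810.6769
  9     2,250.00       879.5807     7,916.2266
  10   27,250.00     9,597.0270    95,970.2705
  Σ                 22,055.3840   149,720.7213
Price P = Σ PV = 22,055.3840.
Macaulay duration = Σ(t·PV) / P = 149,720.7213 / 22,055.3840 = 6.78840 years.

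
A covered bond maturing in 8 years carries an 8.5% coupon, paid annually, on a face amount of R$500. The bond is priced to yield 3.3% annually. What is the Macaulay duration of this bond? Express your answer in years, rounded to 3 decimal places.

6.410 years

Periodic yield y = 0.033. Discount each cash flow and weight by its year:
  t   CF        PV=CF/(1+0.033)^t    t·PV
  1        42.50        41.1423        41.1423
  2        42.50        39.8280        79.6560
  3        42.50        38.5556       115.6669
  4        42.50        37.3240       149.2958
  5        42.50        36.1316       180.6581
  6        42.50        34.9774       209.8641
  7        42.50        33.8600       237.0199
  8       542.50       418.4053     3,347.2423
  Σ                    680.2241     4,360.5454
Price P = Σ PV = 680.2241.
Macaulay duration = Σ(t·PV) / P = 4,360.5454 / 680.2241 = 6.41045 years.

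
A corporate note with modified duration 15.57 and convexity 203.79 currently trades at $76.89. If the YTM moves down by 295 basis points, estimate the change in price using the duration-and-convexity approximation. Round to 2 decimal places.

+$42.13

Duration effect: -D_mod·Δy = -15.57 × (-0.0295) = +0.459315
Convexity effect: ½·C·(Δy)² = 0.5 × 203.79 × (-0.0295)² = +0.08867412375
ΔP/P ≈ +0.459315 + 0.08867412375 = +0.54798912375
ΔP ≈ 76.89 × (+0.54798912375) = +42.1348837251375.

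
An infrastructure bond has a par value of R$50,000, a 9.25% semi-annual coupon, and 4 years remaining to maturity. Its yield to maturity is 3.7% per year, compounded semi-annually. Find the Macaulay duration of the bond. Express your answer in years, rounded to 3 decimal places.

3.491 years

Periodic yield y = 0.0185. Discount each cash flow and weight by its period:
  t   CF        PV=CF/(1+0.0185)^t    t·PV
  1     2,312.50     2,270.4958     2,270.4958
  2     2,312.50     2,229.2546     4,458.5092
  3     2,312.50     2,188.7625     6,566.2875
  4     2,312.50     2,149.0059     8,596.0236
  5     2,312.50     2,109.9714    10,549.8571
  6     2,312.50     2,071.6460    12,429.8759
  7     2,312.50     2,034.0167    14,238.1167
  8    52,312.50    45,176.9813   361,415.8507
  Σ                 60,230.1343   420,525.0166
Price P = Σ PV = 60,230.1343.
Macaulay duration = Σ(t·PV) / P = 420,525.0166 / 60,230.1343 = 6.98197 half-year periods.
In years: 6.98197 / 2 = 3.49099 years.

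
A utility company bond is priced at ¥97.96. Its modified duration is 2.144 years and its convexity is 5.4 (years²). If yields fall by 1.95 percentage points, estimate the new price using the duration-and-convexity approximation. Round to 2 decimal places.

¥102.16

Duration effect: -D_mod·Δy = -2.144 × (-0.0195) = +0.041808
Convexity effect: ½·C·(Δy)² = 0.5 × 5.4 × (-0.0195)² = +0.001026675
ΔP/P ≈ +0.041808 + 0.001026675 = +0.042834675
New price ≈ 97.96 × (1 + 0.042834675) = 102.156084763.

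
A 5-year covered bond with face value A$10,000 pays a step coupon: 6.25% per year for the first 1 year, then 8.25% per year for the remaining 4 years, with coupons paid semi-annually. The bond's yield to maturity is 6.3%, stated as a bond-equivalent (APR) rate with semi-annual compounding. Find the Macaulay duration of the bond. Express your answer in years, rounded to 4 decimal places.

Periodic yield y = 0.0315. Discount each cash flow and weight by its period:
  t   CF        PV=CF/(1+0.0315)^t    t·PV
  1       312.50       302.9569       302.9569
  2       312.50       293.7051       587.4103
  3       412.50       375.8515     1,127.5544
  4       412.50       364.3737     1,457.4948
  5       412.50       353.2464     1,766.2322
  6       412.50       342.4590     2,054.7539
  7       412.50       332.0010     2,324.0067
  8       412.50       321.8623     2,574.8983
  9       412.50       312.0332     2,808.2992
  10   10,412.50     7,635.9432    76,359.4324
  Σ                 10,634.4323    91,363.0389
Price P = Σ PV = 10,634.4323.
Macaulay duration = Σ(t·PV) / P = 91,363.0389 / 10,634.4323 = 8.59125 half-year periods.
In years: 8.59125 / 2 = 4.29562 years.

4.2956 years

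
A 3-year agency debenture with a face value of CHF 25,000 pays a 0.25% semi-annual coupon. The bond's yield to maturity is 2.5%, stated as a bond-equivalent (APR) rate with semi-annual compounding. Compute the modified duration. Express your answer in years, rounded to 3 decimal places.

2.953 years

Periodic yield y = 0.0125. First find Macaulay duration:
  t   CF        PV=CF/(1+0.0125)^t    t·PV
  1        31.25        30.8642        30.8642
  2        31.25        30.4832        60.9663
  3        31.25        30.1068        90.3205
  4        31.25        29.7351       118.9405
  5        31.25        29.3680       146.8402
  6    25,031.25    23,233.3774   139,400.2642
  Σ                 23,383.9347   139,848.1959
P = 23,383.9347; Macaulay duration = 139,848.1959 / 23,383.9347 = 5.98052 half-year periods = 2.99026 years.
Modified duration = D_Mac / (1 + y) = 2.99026 / 1.0125 = 2.95335 years.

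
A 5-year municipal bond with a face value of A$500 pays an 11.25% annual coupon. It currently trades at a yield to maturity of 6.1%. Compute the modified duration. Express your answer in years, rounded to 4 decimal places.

3.9368 years

Periodic yield y = 0.061. First find Macaulay duration:
  t   CF        PV=CF/(1+0.061)^t    t·PV
  1        56.25        53.0160        53.0160
  2        56.25        49.9680        99.9360
  3        56.25        47.0952       141.2855
  4        56.25        44.3875       177.5501
  5       556.25       413.7072     2,068.5361
  Σ                    608.1739     2,540.3237
P = 608.1739; Macaulay duration = 2,540.3237 / 608.1739 = 4.17697 years.
Modified duration = D_Mac / (1 + y) = 4.17697 / 1.061 = 3.93682 years.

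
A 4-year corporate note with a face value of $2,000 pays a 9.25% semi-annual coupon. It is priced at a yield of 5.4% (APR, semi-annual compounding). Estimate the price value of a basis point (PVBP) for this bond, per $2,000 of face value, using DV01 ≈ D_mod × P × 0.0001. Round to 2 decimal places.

Periodic yield y = 0.027.
  t   CF        PV=CF/(1+0.027)^t    t·PV
  1        92.50        90.0682        90.0682
  2        92.50        87.7003       175.4005
  3        92.50        85.3946       256.1838
  4        92.50        83.1496       332.5982
  5        92.50        80.9635       404.8177
  6        92.50        78.8350       473.0100
  7        92.50        76.7624       537.3369
  8     2,092.50     1,690.8377    13,526.7015
  Σ                  2,273.7112    15,796.1168
P = 2,273.7112; D_Mac = 6.94728 half-year periods = 3.47364 yrs; D_mod = 3.38232 yrs.
DV01 ≈ 3.38232 × 2,273.7112 × 0.0001 = 0.769042.

$0.77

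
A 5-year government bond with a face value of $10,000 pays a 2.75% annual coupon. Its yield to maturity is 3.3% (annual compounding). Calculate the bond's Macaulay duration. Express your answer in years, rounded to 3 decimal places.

4.736 years

Periodic yield y = 0.033. Discount each cash flow and weight by its year:
  t   CF        PV=CF/(1+0.033)^t    t·PV
  1       275.00       266.2149       266.2149
  2       275.00       257.7105       515.4209
  3       275.00       249.4777       748.4331
  4       275.00       241.5079       966.0317
  5    10,275.00     8,735.3482    43,676.7412
  Σ                  9,750.2592    46,172.8419
Price P = Σ PV = 9,750.2592.
Macaulay duration = Σ(t·PV) / P = 46,172.8419 / 9,750.2592 = 4.73555 years.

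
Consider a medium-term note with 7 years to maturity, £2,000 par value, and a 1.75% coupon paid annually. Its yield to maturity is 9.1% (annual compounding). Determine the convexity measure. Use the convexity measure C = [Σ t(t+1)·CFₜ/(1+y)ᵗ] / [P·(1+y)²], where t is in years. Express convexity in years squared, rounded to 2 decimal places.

42.95

With y = 0.091:
  t   CF        PV=CF/(1+0.091)^t    t·PV        t(t+1)·PV
  1        35.00        32.0807        32.0807          64.1613
  2        35.00        29.4048        58.8096         176.4289
  3        35.00        26.9522        80.8565         323.4261
  4        35.00        24.7041        98.8164         494.0820
  5        35.00        22.6435       113.2177         679.3061
  6        35.00        20.7548       124.5291         871.7036
  7     2,035.00     1,106.0918     7,742.6424      61,941.1389
  Σ                  1,262.6319     8,250.9524      64,550.2470
P = 1,262.6319.
Convexity = Σ t(t+1)·PV / [P·(1+y)²] = 64,550.2470 / (1,262.6319 × 1.190281) = 42.95084.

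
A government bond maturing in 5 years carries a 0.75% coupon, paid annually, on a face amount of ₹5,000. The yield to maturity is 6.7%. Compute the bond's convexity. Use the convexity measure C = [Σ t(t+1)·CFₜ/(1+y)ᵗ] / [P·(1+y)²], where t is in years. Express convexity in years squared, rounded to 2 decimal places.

25.74

With y = 0.067:
  t   CF        PV=CF/(1+0.067)^t    t·PV        t(t+1)·PV
  1        37.50        35.1453        35.1453          70.2905
  2        37.50        32.9384        65.8768         197.6304
  3        37.50        30.8701        92.6103         370.4412
  4        37.50        28.9317       115.7267         578.6335
  5     5,037.50     3,642.4447    18,212.2233     109,273.3398
  Σ                  3,770.3301    18,521.5823     110,490.3353
P = 3,770.3301.
Convexity = Σ t(t+1)·PV / [P·(1+y)²] = 110,490.3353 / (3,770.3301 × 1.138489) = 25.74045.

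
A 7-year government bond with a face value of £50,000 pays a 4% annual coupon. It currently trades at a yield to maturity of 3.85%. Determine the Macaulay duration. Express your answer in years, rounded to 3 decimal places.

Periodic yield y = 0.0385. Discount each cash flow and weight by its year:
  t   CF        PV=CF/(1+0.0385)^t    t·PV
  1     2,000.00     1,925.8546     1,925.8546
  2     2,000.00     1,854.4580     3,708.9159
  3     2,000.00     1,785.7082     5,357.1246
  4     2,000.00     1,719.5072     6,878.0287
  5     2,000.00     1,655.7604     8,278.8020
  6     2,000.00     1,594.3769     9,566.2613
  7    52,000.00    39,916.9948   279,418.9637
  Σ                 50,452.6600   315,133.9508
Price P = Σ PV = 50,452.6600.
Macaulay duration = Σ(t·PV) / P = 315,133.9508 / 50,452.6600 = 6.24613 years.

6.246 years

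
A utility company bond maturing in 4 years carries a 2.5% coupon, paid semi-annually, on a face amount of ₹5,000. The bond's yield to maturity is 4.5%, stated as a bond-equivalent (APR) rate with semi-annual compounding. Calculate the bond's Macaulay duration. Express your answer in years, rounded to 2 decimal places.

Periodic yield y = 0.0225. Discount each cash flow and weight by its period:
  t   CF        PV=CF/(1+0.0225)^t    t·PV
  1        62.50        61.1247        61.1247
  2        62.50        59.7797       119.5593
  3        62.50        58.4642       175.3926
  4        62.50        57.1777       228.7108
  5        62.50        55.9195       279.5976
  6        62.50        54.6890       328.1341
  7        62.50        53.4856       374.3991
  8     5,062.50     4,237.0004    33,896.0030
  Σ                  4,637.6408    35,462.9213
Price P = Σ PV = 4,637.6408.
Macaulay duration = Σ(t·PV) / P = 35,462.9213 / 4,637.6408 = 7.64676 half-year periods.
In years: 7.64676 / 2 = 3.82338 years.

3.82 years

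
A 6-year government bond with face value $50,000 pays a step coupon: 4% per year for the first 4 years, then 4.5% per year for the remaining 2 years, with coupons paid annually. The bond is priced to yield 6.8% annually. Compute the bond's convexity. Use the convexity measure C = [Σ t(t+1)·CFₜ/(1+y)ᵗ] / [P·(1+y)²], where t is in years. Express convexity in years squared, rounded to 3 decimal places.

With y = 0.068:
  t   CF        PV=CF/(1+0.068)^t    t·PV        t(t+1)·PV
  1     2,000.00     1,872.6592     1,872.6592       3,745.3184
  2     2,000.00     1,753.4262     3,506.8524      10,520.5572
  3     2,000.00     1,641.7848     4,925.3545      19,701.4179
  4     2,000.00     1,537.2517     6,149.0068      30,745.0342
  5     2,250.00     1,619.2960     8,096.4802      48,578.8813
  6    52,250.00    35,209.4125   211,256.4750   1,478,795.3253
  Σ                 43,633.8305   235,806.8281   1,592,086.5342
P = 43,633.8305.
Convexity = Σ t(t+1)·PV / [P·(1+y)²] = 1,592,086.5342 / (43,633.8305 × 1.140624) = 31.98901.

31.989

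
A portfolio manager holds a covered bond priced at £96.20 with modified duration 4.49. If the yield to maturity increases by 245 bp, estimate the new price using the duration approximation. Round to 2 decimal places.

£85.62

Duration approximation: ΔP/P ≈ -D_mod · Δy = -4.49 × (+0.0245) = -0.110005.
New price ≈ 96.20 × (1 - 0.110005) = 85.617519.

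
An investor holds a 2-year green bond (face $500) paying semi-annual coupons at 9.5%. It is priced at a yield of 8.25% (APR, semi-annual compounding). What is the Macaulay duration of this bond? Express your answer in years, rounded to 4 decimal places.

1.8697 years

Periodic yield y = 0.04125. Discount each cash flow and weight by its period:
  t   CF        PV=CF/(1+0.04125)^t    t·PV
  1        23.75        22.8091        22.8091
  2        23.75        21.9055        43.8110
  3        23.75        21.0377        63.1131
  4       523.75       445.5577     1,782.2309
  Σ                    511.3101     1,911.9642
Price P = Σ PV = 511.3101.
Macaulay duration = Σ(t·PV) / P = 1,911.9642 / 511.3101 = 3.73934 half-year periods.
In years: 3.73934 / 2 = 1.86967 years.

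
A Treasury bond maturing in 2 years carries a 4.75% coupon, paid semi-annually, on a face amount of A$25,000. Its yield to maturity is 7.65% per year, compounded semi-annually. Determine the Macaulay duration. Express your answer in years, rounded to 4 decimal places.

1.9293 years

Periodic yield y = 0.03825. Discount each cash flow and weight by its period:
  t   CF        PV=CF/(1+0.03825)^t    t·PV
  1       593.75       571.8758       571.8758
  2       593.75       550.8074     1,101.6147
  3       593.75       530.5152     1,591.5455
  4    25,593.75    22,025.5197    88,102.0788
  Σ                 23,678.7180    91,367.1147
Price P = Σ PV = 23,678.7180.
Macaulay duration = Σ(t·PV) / P = 91,367.1147 / 23,678.7180 = 3.85862 half-year periods.
In years: 3.85862 / 2 = 1.92931 years.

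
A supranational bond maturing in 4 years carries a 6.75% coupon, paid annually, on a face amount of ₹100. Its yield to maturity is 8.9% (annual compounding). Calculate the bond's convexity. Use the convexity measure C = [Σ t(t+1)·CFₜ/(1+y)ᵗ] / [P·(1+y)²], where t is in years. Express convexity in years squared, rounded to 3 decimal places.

14.752

With y = 0.089:
  t   CF        PV=CF/(1+0.089)^t    t·PV        t(t+1)·PV
  1         6.75         6.1983         6.1983          12.3967
  2         6.75         5.6918        11.3836          34.1507
  3         6.75         5.2266        15.6798          62.7193
  4       106.75        75.9025       303.6102       1,518.0510
  Σ                     93.0193       336.8719       1,627.3177
P = 93.0193.
Convexity = Σ t(t+1)·PV / [P·(1+y)²] = 1,627.3177 / (93.0193 × 1.185921) = 14.75175.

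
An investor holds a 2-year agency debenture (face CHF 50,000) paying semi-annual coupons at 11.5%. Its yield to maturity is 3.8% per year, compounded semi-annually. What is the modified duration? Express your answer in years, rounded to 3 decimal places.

1.820 years

Periodic yield y = 0.019. First find Macaulay duration:
  t   CF        PV=CF/(1+0.019)^t    t·PV
  1     2,875.00     2,821.3935     2,821.3935
  2     2,875.00     2,768.7866     5,537.5732
  3     2,875.00     2,717.1605     8,151.4816
  4    52,875.00    49,040.3594   196,161.4376
  Σ                 57,347.7000   212,671.8859
P = 57,347.7000; Macaulay duration = 212,671.8859 / 57,347.7000 = 3.70846 half-year periods = 1.85423 years.
Modified duration = D_Mac / (1 + y) = 1.85423 / 1.019 = 1.81966 years.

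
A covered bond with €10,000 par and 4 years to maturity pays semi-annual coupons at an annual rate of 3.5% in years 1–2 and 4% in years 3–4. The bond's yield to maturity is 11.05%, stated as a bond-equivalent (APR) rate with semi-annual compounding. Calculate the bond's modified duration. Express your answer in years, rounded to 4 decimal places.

Periodic yield y = 0.05525. First find Macaulay duration:
  t   CF        PV=CF/(1+0.05525)^t    t·PV
  1       175.00       165.8375       165.8375
  2       175.00       157.1547       314.3094
  3       175.00       148.9265       446.7795
  4       175.00       141.1291       564.5164
  5       200.00       152.8457       764.2284
  6       200.00       144.8431       869.0586
  7       200.00       137.2595       960.8166
  8    10,200.00     6,633.7223    53,069.7782
  Σ                  7,681.7183    57,155.3246
P = 7,681.7183; Macaulay duration = 57,155.3246 / 7,681.7183 = 7.44043 half-year periods = 3.72022 years.
Modified duration = D_Mac / (1 + y) = 3.72022 / 1.05525 = 3.52544 years.

3.5254 years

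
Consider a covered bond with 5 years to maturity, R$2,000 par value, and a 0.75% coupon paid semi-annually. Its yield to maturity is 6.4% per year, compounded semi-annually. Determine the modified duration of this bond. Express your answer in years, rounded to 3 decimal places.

Periodic yield y = 0.032. First find Macaulay duration:
  t   CF        PV=CF/(1+0.032)^t    t·PV
  1         7.50         7.2674         7.2674
  2         7.50         7.0421        14.0842
  3         7.50         6.8237        20.4712
  4         7.50         6.6121        26.4486
  5         7.50         6.4071        32.0356
  6         7.50         6.2084        37.2507
  7         7.50         6.0159        42.1116
  8         7.50         5.8294        46.6352
  9         7.50         5.6486        50.8378
  10    2,007.50     1,465.0707    14,650.7069
  Σ                  1,522.9257    14,927.8492
P = 1,522.9257; Macaulay duration = 14,927.8492 / 1,522.9257 = 9.80209 half-year periods = 4.90104 years.
Modified duration = D_Mac / (1 + y) = 4.90104 / 1.032 = 4.74907 years.

4.749 years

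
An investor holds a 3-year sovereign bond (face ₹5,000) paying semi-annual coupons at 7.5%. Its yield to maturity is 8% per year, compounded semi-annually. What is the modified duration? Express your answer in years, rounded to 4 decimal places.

2.6343 years

Periodic yield y = 0.04. First find Macaulay duration:
  t   CF        PV=CF/(1+0.04)^t    t·PV
  1       187.50       180.2885       180.2885
  2       187.50       173.3543       346.7086
  3       187.50       166.6868       500.0605
  4       187.50       160.2758       641.1031
  5       187.50       154.1113       770.5567
  6     5,187.50     4,099.7566    24,598.5396
  Σ                  4,934.4733    27,037.2569
P = 4,934.4733; Macaulay duration = 27,037.2569 / 4,934.4733 = 5.47926 half-year periods = 2.73963 years.
Modified duration = D_Mac / (1 + y) = 2.73963 / 1.04 = 2.63426 years.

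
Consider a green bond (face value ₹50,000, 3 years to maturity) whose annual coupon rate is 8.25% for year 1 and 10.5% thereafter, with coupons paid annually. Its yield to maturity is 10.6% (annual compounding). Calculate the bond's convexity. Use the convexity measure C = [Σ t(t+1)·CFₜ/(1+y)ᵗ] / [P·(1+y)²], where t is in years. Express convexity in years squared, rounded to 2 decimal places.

With y = 0.106:
  t   CF        PV=CF/(1+0.106)^t    t·PV        t(t+1)·PV
  1     4,125.00     3,729.6564     3,729.6564       7,459.3128
  2     5,250.00     4,291.8946     8,583.7892      25,751.3677
  3    55,250.00    40,838.2291   122,514.6874     490,058.7495
  Σ                 48,859.7802   134,828.1330     523,269.4300
P = 48,859.7802.
Convexity = Σ t(t+1)·PV / [P·(1+y)²] = 523,269.4300 / (48,859.7802 × 1.223236) = 8.75515.

8.76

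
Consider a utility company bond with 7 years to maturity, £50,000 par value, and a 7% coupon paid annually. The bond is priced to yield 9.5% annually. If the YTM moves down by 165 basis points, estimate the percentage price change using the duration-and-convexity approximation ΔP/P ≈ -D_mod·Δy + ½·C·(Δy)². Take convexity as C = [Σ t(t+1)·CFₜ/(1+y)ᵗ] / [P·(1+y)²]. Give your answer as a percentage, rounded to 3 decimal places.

+9.023%

With y = 0.095:
  t   CF        PV=CF/(1+0.095)^t    t·PV        t(t+1)·PV
  1     3,500.00     3,196.3470     3,196.3470       6,392.6941
  2     3,500.00     2,919.0384     5,838.0768      17,514.2303
  3     3,500.00     2,665.7885     7,997.3654      31,989.4618
  4     3,500.00     2,434.5100     9,738.0401      48,690.2005
  5     3,500.00     2,223.2968    11,116.4841      66,698.9049
  6     3,500.00     2,030.4081    12,182.4484      85,277.1386
  7    53,500.00    28,343.5959   198,405.1714   1,587,241.3713
  Σ                 43,812.9847   248,473.9333   1,843,804.0014
P = 43,812.9847; D_Mac = 5.67124 yrs; D_mod = 5.17921 yrs; C = 35.09811.
Duration effect: -5.17921 × (-0.0165) = +0.085457
Convexity effect: 0.5 × 35.09811 × (-0.0165)² = +0.0047777
ΔP/P ≈ +0.085457 + 0.0047777 = +0.090235 = +9.0235%.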